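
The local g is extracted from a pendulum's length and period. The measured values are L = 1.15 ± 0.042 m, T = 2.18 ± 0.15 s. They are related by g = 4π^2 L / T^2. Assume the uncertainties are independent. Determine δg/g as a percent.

Products/powers → add relative errors in quadrature, weighted by exponent:
  (1·δL/L)² = (1×0.0365)² = 0.00133;  (-2·δT/T)² = (-2×0.0688)² = 0.0189
δg/g = √(0.0203) = 0.142

14.2%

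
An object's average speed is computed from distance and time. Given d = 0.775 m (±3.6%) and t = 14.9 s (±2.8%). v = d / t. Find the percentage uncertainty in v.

v is a product of powers, so relative uncertainties combine in quadrature:
  (1·δd/d)² = (1×0.0360)² = 0.00130;  (-1·δt/t)² = (-1×0.0280)² = 0.000784
δv/v = √(0.00208) = 0.0456

4.56%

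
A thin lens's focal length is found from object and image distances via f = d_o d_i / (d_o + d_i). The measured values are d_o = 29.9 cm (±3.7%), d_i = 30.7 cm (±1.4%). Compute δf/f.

∂f/∂d_o = (d_i/(d_o+d_i))² = 0.257;  ∂f/∂d_i = (d_o/(d_o+d_i))² = 0.243
δf = √((∂f/∂d_o · δd_o)² + (∂f/∂d_i · δd_i)²) = √(0.0806 + 0.0109) = 0.303 cm
f = 15.1 cm, so δf/f = 0.303/15.1 = 0.0200.

0.0200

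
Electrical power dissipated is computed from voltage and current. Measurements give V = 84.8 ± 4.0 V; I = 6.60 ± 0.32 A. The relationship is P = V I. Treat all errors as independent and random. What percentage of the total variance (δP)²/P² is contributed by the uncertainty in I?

51.4%

(δP/P)² = (1·δV/V)² + (1·δI/I)²
  V term: (1×0.0472)² = 0.00222
  I term: (1×0.0485)² = 0.00235
Total = 0.00458. Share from I = 0.00235/0.00458 = 0.514.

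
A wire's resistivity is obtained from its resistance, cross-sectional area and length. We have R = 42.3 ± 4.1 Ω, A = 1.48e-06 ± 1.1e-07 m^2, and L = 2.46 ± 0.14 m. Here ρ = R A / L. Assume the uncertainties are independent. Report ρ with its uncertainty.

(2.54 ± 0.343) × 10^-5 Ω·m

ρ is a product of powers, so relative uncertainties combine in quadrature:
  (1·δR/R)² = (1×0.0969)² = 0.00939;  (1·δA/A)² = (1×0.0743)² = 0.00552;  (-1·δL/L)² = (-1×0.0569)² = 0.00324
δρ/ρ = √(0.0182) = 0.135
ρ = 2.54e-05 Ω·m, so δρ = 0.135 × 2.54e-05 = 3.43e-06 Ω·m.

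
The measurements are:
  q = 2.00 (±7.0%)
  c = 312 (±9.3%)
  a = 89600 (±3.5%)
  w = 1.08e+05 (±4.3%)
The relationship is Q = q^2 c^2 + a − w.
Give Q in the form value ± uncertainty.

(3.71 ± 0.908) × 10^5

Let p = q^2·c^2 = 3.89e+05. δp/p = √((2·δq/q)² + (2·δc/c)²) = √(0.0196 + 0.0346) = 0.233, so δp = 90600.
Q = p + a − w: δQ = √(δp² + δa² + δw²) = √(8.22e+09 + 9.83e+06 + 2.16e+07) = 90800
Q = 3.71e+05.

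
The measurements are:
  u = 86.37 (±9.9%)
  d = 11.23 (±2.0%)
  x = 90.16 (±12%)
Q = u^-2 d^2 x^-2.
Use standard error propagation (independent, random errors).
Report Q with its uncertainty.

(2.080 ± 0.652) × 10^-6

Products/powers → add relative errors in quadrature, weighted by exponent:
  (-2·δu/u)² = (-2×0.0990)² = 0.0392;  (2·δd/d)² = (2×0.0200)² = 0.00160;  (-2·δx/x)² = (-2×0.120)² = 0.0576
δQ/Q = √(0.0984) = 0.314
Q = 2.08e-06, so δQ = 0.314 × 2.08e-06 = 6.52e-07.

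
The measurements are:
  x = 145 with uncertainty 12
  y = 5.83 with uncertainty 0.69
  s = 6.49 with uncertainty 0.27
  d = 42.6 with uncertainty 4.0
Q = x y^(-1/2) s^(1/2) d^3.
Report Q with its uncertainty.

Each factor contributes (exponent × relative error)² to (δQ/Q)²:
  (1·δx/x)² = (1×0.0828)² = 0.00685;  (−½·δy/y)² = (-0.5×0.118)² = 0.00350;  (½·δs/s)² = (0.5×0.0416)² = 0.000433;  (3·δd/d)² = (3×0.0939)² = 0.0793
δQ/Q = √(0.0901) = 0.300
Q = 1.18e+07, so δQ = 0.300 × 1.18e+07 = 3.55e+06.

(1.18 ± 0.355) × 10^7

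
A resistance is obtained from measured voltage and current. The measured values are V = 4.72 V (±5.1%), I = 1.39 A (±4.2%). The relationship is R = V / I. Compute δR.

0.224 Ω

For a monomial R ∝ V, I^-1, fractional errors add in quadrature:
  (1·δV/V)² = (1×0.0510)² = 0.00260;  (-1·δI/I)² = (-1×0.0420)² = 0.00176
δR/R = √(0.00436) = 0.0661
R = 3.40 Ω, so δR = 0.0661 × 3.40 = 0.224 Ω.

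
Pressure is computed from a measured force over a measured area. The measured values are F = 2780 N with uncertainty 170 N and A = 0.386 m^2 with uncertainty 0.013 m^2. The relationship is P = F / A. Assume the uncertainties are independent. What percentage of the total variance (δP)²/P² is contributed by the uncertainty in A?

23.3%

(δP/P)² = (1·δF/F)² + (-1·δA/A)²
  F term: (1×0.0612)² = 0.00374
  A term: (-1×0.0337)² = 0.00113
Total = 0.00487. Share from A = 0.00113/0.00487 = 0.233.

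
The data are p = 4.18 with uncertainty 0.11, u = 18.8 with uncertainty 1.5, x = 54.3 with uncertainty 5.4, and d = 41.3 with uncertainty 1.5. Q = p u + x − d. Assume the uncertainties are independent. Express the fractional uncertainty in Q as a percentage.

Let w = p·u = 78.6. δw/w = √((1·δp/p)² + (1·δu/u)²) = √(0.000693 + 0.00637) = 0.0840, so δw = 6.60.
Q = w + x − d: δQ = √(δw² + δx² + δd²) = √(43.6 + 29.2 + 2.25) = 8.66
Q = 91.6, so δQ/Q = 8.66/91.6 = 0.0946.

9.46%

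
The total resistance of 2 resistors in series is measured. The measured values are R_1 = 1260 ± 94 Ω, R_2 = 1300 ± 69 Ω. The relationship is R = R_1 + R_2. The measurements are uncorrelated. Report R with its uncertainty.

2560 ± 117 Ω

Absolute uncertainties add in quadrature for a linear combination:
  (δR_1)² = 8840;  (δR_2)² = 4760
δR = √(13600) = 117 Ω
R = 2560 Ω.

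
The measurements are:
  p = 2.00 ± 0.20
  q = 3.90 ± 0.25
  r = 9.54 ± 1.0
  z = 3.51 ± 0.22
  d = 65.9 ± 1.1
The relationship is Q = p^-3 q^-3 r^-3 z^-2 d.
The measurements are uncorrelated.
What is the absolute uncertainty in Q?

Relative error in a monomial: (δQ/Q)² = Σ (nᵢ · δxᵢ/xᵢ)².
  (-3·δp/p)² = (-3×0.100)² = 0.0900;  (-3·δq/q)² = (-3×0.0641)² = 0.0370;  (-3·δr/r)² = (-3×0.105)² = 0.0989;  (-2·δz/z)² = (-2×0.0627)² = 0.0157;  (1·δd/d)² = (1×0.0167)² = 0.000279
δQ/Q = √(0.242) = 0.492
Q = 1.3e-05, so δQ = 0.492 × 1.3e-05 = 6.38e-06.

6.38e-06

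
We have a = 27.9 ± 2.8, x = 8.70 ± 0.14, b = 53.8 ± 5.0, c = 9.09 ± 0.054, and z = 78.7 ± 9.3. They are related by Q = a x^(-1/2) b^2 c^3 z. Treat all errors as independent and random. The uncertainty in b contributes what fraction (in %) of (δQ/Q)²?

58.6%

(δQ/Q)² = (1·δa/a)² + (−½·δx/x)² + (2·δb/b)² + (3·δc/c)² + (1·δz/z)²
  a term: (1×0.100)² = 0.0101
  x term: (-0.5×0.0161)² = 6.47e-05
  b term: (2×0.0929)² = 0.0345
  c term: (3×0.00594)² = 0.000318
  z term: (1×0.118)² = 0.0140
Total = 0.0590. Share from b = 0.0345/0.0590 = 0.586.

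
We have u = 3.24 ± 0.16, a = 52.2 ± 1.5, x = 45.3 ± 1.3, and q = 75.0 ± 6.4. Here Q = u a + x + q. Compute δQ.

Let p = u·a = 169. δp/p = √((1·δu/u)² + (1·δa/a)²) = √(0.00244 + 0.000826) = 0.0571, so δp = 9.66.
Q = p + x + q: δQ = √(δp² + δx² + δq²) = √(93.4 + 1.69 + 41.0) = 11.7

11.7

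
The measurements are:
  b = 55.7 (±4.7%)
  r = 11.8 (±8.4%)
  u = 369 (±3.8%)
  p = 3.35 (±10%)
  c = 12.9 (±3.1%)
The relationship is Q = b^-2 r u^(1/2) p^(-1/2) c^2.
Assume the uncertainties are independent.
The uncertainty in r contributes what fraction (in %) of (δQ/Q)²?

(δQ/Q)² = (-2·δb/b)² + (1·δr/r)² + (½·δu/u)² + (−½·δp/p)² + (2·δc/c)²
  b term: (-2×0.0470)² = 0.00884
  r term: (1×0.0840)² = 0.00706
  u term: (0.5×0.0380)² = 0.000361
  p term: (-0.5×0.100)² = 0.00250
  c term: (2×0.0310)² = 0.00384
Total = 0.0226. Share from r = 0.00706/0.0226 = 0.312.

31.2%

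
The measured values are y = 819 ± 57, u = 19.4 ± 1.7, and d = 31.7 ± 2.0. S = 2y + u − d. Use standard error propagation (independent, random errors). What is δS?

S is a linear combination, so absolute uncertainties add in quadrature:
  (2·δy)² = 13000;  (δu)² = 2.89;  (δd)² = 4.00
δS = √(13000) = 114

114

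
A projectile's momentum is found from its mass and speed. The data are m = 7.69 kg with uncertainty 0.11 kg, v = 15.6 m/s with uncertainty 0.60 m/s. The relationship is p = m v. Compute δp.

4.92 kg·m/s

Each factor contributes (exponent × relative error)² to (δp/p)²:
  (1·δm/m)² = (1×0.0143)² = 0.000205;  (1·δv/v)² = (1×0.0385)² = 0.00148
δp/p = √(0.00168) = 0.0410
p = 120 kg·m/s, so δp = 0.0410 × 120 = 4.92 kg·m/s.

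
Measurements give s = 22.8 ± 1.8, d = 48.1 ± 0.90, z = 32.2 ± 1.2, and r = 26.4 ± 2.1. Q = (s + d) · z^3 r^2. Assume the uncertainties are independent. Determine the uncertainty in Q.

3.24e+08

Let u = s + d = 70.9. δu = √(δs² + δd²) = √(3.24 + 0.810) = 2.01, so δu/u = 0.0284.
Q is then a monomial in u, z, r:
δQ/Q = √((δu/u)² + (3·δz/z)² + (2·δr/r)²) = √(0.000806 + 0.0125 + 0.0253) = 0.197
Q = 1.65e+09, so δQ = 0.197 × 1.65e+09 = 3.24e+08.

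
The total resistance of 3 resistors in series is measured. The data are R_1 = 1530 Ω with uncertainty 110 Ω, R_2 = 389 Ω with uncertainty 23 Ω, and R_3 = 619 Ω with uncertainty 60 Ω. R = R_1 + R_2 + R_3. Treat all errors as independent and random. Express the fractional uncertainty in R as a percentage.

5.02%

Each term contributes (cᵢ δxᵢ)² to (δR)²:
  (δR_1)² = 12100;  (δR_2)² = 529;  (δR_3)² = 3600
δR = √(16200) = 127 Ω
R = 2540 Ω, so δR/R = 127/2540 = 0.0502.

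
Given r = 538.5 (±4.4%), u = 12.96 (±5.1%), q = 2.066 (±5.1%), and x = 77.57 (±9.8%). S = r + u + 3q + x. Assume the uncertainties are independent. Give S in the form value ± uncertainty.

635.2 ± 24.9

Each term contributes (cᵢ δxᵢ)² to (δS)²:
  (δr)² = 561;  (δu)² = 0.437;  (3·δq)² = 0.0999;  (δx)² = 57.8
δS = √(620) = 24.9
S = 635.2.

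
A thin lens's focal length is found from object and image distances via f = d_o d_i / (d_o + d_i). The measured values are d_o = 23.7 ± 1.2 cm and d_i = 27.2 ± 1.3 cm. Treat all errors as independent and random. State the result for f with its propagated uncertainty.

12.7 ± 0.444 cm

∂f/∂d_o = (d_i/(d_o+d_i))² = 0.286;  ∂f/∂d_i = (d_o/(d_o+d_i))² = 0.217
δf = √((∂f/∂d_o · δd_o)² + (∂f/∂d_i · δd_i)²) = √(0.117 + 0.0794) = 0.444 cm
f = 12.7 cm.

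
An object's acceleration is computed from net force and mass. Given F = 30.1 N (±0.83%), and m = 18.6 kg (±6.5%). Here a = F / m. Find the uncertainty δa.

Relative error in a monomial: (δa/a)² = Σ (nᵢ · δxᵢ/xᵢ)².
  (1·δF/F)² = (1×0.00830)² = 6.89e-05;  (-1·δm/m)² = (-1×0.0650)² = 0.00423
δa/a = √(0.00429) = 0.0655
a = 1.62 m/s^2, so δa = 0.0655 × 1.62 = 0.106 m/s^2.

0.106 m/s^2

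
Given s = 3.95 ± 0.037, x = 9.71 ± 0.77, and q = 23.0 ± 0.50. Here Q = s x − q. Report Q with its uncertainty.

Let p = s·x = 38.4. δp/p = √((1·δs/s)² + (1·δx/x)²) = √(8.77e-05 + 0.00629) = 0.0799, so δp = 3.06.
Q = p − q: δQ = √(δp² + δq²) = √(9.38 + 0.250) = 3.10
Q = 15.4.

15.4 ± 3.10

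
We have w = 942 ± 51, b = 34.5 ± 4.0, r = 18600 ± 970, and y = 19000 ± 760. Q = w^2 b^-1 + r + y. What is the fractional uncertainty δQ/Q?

0.0673

Let p = w^2·b^-1 = 25700. δp/p = √((2·δw/w)² + (-1·δb/b)²) = √(0.0117 + 0.0134) = 0.159, so δp = 4080.
Q = p + r + y: δQ = √(δp² + δr² + δy²) = √(1.66e+07 + 9.41e+05 + 5.78e+05) = 4260
Q = 63300, so δQ/Q = 4260/63300 = 0.0673.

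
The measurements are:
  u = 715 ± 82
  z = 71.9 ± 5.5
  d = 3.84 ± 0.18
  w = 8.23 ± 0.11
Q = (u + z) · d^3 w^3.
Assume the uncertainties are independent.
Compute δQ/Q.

0.180

Let h = u + z = 787. δh = √(δu² + δz²) = √(6720 + 30.2) = 82.2, so δh/h = 0.104.
Q is then a monomial in h, d, w:
δQ/Q = √((δh/h)² + (3·δd/d)² + (3·δw/w)²) = √(0.0109 + 0.0198 + 0.00161) = 0.180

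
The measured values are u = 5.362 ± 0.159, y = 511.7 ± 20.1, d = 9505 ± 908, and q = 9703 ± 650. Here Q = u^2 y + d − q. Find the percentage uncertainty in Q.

10.5%

Let p = u^2·y = 14710. δp/p = √((2·δu/u)² + (1·δy/y)²) = √(0.00352 + 0.00154) = 0.0711, so δp = 1050.
Q = p + d − q: δQ = √(δp² + δd² + δq²) = √(1.1e+06 + 8.24e+05 + 4.22e+05) = 1530
Q = 14510, so δQ/Q = 1530/14510 = 0.105.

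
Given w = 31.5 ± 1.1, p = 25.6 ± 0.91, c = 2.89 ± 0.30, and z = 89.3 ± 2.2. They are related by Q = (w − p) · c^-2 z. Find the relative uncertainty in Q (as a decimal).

Let u = w − p = 5.90. δu = √(δw² + δp²) = √(1.21 + 0.828) = 1.43, so δu/u = 0.242.
Q is then a monomial in u, c, z:
δQ/Q = √((δu/u)² + (-2·δc/c)² + (1·δz/z)²) = √(0.0585 + 0.0431 + 0.000607) = 0.320

0.320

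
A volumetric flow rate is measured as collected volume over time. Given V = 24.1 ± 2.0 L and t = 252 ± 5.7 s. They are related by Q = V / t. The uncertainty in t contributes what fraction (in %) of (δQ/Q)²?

(δQ/Q)² = (1·δV/V)² + (-1·δt/t)²
  V term: (1×0.0830)² = 0.00689
  t term: (-1×0.0226)² = 0.000512
Total = 0.00740. Share from t = 0.000512/0.00740 = 0.0692.

6.92%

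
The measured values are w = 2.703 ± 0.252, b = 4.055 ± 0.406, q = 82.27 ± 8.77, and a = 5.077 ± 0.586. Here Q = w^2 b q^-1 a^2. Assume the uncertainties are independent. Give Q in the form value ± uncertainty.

Each factor contributes (exponent × relative error)² to (δQ/Q)²:
  (2·δw/w)² = (2×0.0932)² = 0.0348;  (1·δb/b)² = (1×0.100)² = 0.0100;  (-1·δq/q)² = (-1×0.107)² = 0.0114;  (2·δa/a)² = (2×0.115)² = 0.0533
δQ/Q = √(0.109) = 0.331
Q = 9.282, so δQ = 0.331 × 9.282 = 3.07.

9.282 ± 3.07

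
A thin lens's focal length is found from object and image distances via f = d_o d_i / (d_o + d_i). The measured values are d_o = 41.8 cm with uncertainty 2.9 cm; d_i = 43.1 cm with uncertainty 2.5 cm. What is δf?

∂f/∂d_o = (d_i/(d_o+d_i))² = 0.258;  ∂f/∂d_i = (d_o/(d_o+d_i))² = 0.242
δf = √((∂f/∂d_o · δd_o)² + (∂f/∂d_i · δd_i)²) = √(0.559 + 0.367) = 0.962 cm

0.962 cm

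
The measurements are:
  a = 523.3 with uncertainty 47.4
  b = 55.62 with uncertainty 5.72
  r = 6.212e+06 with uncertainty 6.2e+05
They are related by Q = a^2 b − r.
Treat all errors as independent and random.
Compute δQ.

3.23e+06

Let p = a^2·b = 1.523e+07. δp/p = √((2·δa/a)² + (1·δb/b)²) = √(0.0328 + 0.0106) = 0.208, so δp = 3.17e+06.
Q = p − r: δQ = √(δp² + δr²) = √(1.01e+13 + 3.84e+11) = 3.23e+06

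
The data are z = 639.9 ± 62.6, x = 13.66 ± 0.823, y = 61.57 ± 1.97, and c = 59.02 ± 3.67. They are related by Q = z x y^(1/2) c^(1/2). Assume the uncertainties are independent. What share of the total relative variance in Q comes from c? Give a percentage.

6.70%

(δQ/Q)² = (1·δz/z)² + (1·δx/x)² + (½·δy/y)² + (½·δc/c)²
  z term: (1×0.0978)² = 0.00957
  x term: (1×0.0602)² = 0.00363
  y term: (0.5×0.0320)² = 0.000256
  c term: (0.5×0.0622)² = 0.000967
Total = 0.0144. Share from c = 0.000967/0.0144 = 0.0670.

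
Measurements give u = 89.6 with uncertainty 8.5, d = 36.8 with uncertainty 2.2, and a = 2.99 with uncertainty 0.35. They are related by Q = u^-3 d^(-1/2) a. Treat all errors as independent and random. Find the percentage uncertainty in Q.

Products/powers → add relative errors in quadrature, weighted by exponent:
  (-3·δu/u)² = (-3×0.0949)² = 0.0810;  (−½·δd/d)² = (-0.5×0.0598)² = 0.000893;  (1·δa/a)² = (1×0.117)² = 0.0137
δQ/Q = √(0.0956) = 0.309

30.9%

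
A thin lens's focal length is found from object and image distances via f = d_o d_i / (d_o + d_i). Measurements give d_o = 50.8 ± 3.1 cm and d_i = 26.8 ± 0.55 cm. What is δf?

0.438 cm

∂f/∂d_o = (d_i/(d_o+d_i))² = 0.119;  ∂f/∂d_i = (d_o/(d_o+d_i))² = 0.429
δf = √((∂f/∂d_o · δd_o)² + (∂f/∂d_i · δd_i)²) = √(0.137 + 0.0556) = 0.438 cm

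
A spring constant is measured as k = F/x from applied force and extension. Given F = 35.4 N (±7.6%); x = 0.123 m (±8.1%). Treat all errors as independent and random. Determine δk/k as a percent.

For a monomial k ∝ F, x^-1, fractional errors add in quadrature:
  (1·δF/F)² = (1×0.0760)² = 0.00578;  (-1·δx/x)² = (-1×0.0810)² = 0.00656
δk/k = √(0.0123) = 0.111

11.1%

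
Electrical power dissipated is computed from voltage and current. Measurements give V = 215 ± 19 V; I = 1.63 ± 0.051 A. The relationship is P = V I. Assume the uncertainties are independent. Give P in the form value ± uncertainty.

Each factor contributes (exponent × relative error)² to (δP/P)²:
  (1·δV/V)² = (1×0.0884)² = 0.00781;  (1·δI/I)² = (1×0.0313)² = 0.000979
δP/P = √(0.00879) = 0.0937
P = 350 W, so δP = 0.0937 × 350 = 32.9 W.

350 ± 32.9 W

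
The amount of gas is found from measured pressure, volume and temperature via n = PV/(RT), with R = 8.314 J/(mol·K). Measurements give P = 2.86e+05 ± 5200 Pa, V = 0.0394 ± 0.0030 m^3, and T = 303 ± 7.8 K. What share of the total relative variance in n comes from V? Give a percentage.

(δn/n)² = (1·δP/P)² + (1·δV/V)² + (-1·δT/T)²
  P term: (1×0.0182)² = 0.000331
  V term: (1×0.0761)² = 0.00580
  T term: (-1×0.0257)² = 0.000663
Total = 0.00679. Share from V = 0.00580/0.00679 = 0.854.

85.4%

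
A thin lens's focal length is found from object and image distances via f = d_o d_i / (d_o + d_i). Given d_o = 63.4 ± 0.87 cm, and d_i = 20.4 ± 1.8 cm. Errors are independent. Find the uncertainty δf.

∂f/∂d_o = (d_i/(d_o+d_i))² = 0.0593;  ∂f/∂d_i = (d_o/(d_o+d_i))² = 0.572
δf = √((∂f/∂d_o · δd_o)² + (∂f/∂d_i · δd_i)²) = √(0.00266 + 1.06) = 1.03 cm

1.03 cm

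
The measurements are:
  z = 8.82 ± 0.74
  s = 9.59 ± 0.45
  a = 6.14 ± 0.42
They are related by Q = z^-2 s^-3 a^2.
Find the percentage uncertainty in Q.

Since Q is a product/quotient, work with relative uncertainties:
  (-2·δz/z)² = (-2×0.0839)² = 0.0282;  (-3·δs/s)² = (-3×0.0469)² = 0.0198;  (2·δa/a)² = (2×0.0684)² = 0.0187
δQ/Q = √(0.0667) = 0.258

25.8%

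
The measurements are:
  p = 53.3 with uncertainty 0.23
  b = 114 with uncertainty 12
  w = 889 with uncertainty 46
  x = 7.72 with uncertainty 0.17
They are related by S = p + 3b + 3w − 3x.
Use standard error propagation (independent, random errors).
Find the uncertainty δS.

Sums and differences: (δS)² = Σ (cᵢ δxᵢ)².
  (δp)² = 0.0529;  (3·δb)² = 1300;  (3·δw)² = 19000;  (3·δx)² = 0.260
δS = √(20300) = 143

143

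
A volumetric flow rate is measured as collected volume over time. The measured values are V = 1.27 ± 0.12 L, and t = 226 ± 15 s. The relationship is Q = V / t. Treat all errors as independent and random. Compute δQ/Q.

0.115

Products/powers → add relative errors in quadrature, weighted by exponent:
  (1·δV/V)² = (1×0.0945)² = 0.00893;  (-1·δt/t)² = (-1×0.0664)² = 0.00441
δQ/Q = √(0.0133) = 0.115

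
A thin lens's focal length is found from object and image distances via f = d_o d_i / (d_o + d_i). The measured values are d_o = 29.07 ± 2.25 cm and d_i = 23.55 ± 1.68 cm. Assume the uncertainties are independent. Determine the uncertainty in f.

0.683 cm

∂f/∂d_o = (d_i/(d_o+d_i))² = 0.200;  ∂f/∂d_i = (d_o/(d_o+d_i))² = 0.305
δf = √((∂f/∂d_o · δd_o)² + (∂f/∂d_i · δd_i)²) = √(0.203 + 0.263) = 0.683 cm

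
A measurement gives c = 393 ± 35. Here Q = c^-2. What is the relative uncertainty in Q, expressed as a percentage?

17.8%

Products/powers → add relative errors in quadrature, weighted by exponent:
  (-2·δc/c)² = (-2×0.0891)² = 0.0317
δQ/Q = √(0.0317) = 0.178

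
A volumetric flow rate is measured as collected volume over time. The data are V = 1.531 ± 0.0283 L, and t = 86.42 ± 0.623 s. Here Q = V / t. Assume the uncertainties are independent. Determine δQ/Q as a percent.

Products/powers → add relative errors in quadrature, weighted by exponent:
  (1·δV/V)² = (1×0.0185)² = 0.000342;  (-1·δt/t)² = (-1×0.00721)² = 5.2e-05
δQ/Q = √(0.000394) = 0.0198

1.98%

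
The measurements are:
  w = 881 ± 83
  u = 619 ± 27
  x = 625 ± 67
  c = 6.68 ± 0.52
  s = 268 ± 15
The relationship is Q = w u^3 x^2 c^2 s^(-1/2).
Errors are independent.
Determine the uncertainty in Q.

For a monomial Q ∝ w, u^3, x^2, c^2, s^(-1/2), fractional errors add in quadrature:
  (1·δw/w)² = (1×0.0942)² = 0.00888;  (3·δu/u)² = (3×0.0436)² = 0.0171;  (2·δx/x)² = (2×0.107)² = 0.0460;  (2·δc/c)² = (2×0.0778)² = 0.0242;  (−½·δs/s)² = (-0.5×0.0560)² = 0.000783
δQ/Q = √(0.0970) = 0.311
Q = 2.22e+17, so δQ = 0.311 × 2.22e+17 = 6.93e+16.

6.93e+16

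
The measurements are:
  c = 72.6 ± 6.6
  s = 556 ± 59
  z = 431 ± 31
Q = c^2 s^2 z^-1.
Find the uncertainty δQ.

Since Q is a product/quotient, work with relative uncertainties:
  (2·δc/c)² = (2×0.0909)² = 0.0331;  (2·δs/s)² = (2×0.106)² = 0.0450;  (-1·δz/z)² = (-1×0.0719)² = 0.00517
δQ/Q = √(0.0833) = 0.289
Q = 3.78e+06, so δQ = 0.289 × 3.78e+06 = 1.09e+06.

1.09e+06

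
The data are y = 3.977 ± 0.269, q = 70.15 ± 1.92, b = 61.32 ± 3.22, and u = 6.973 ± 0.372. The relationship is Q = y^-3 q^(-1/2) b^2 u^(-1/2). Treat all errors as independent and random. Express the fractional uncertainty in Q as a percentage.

23.0%

Relative error in a monomial: (δQ/Q)² = Σ (nᵢ · δxᵢ/xᵢ)².
  (-3·δy/y)² = (-3×0.0676)² = 0.0412;  (−½·δq/q)² = (-0.5×0.0274)² = 0.000187;  (2·δb/b)² = (2×0.0525)² = 0.0110;  (−½·δu/u)² = (-0.5×0.0533)² = 0.000712
δQ/Q = √(0.0531) = 0.230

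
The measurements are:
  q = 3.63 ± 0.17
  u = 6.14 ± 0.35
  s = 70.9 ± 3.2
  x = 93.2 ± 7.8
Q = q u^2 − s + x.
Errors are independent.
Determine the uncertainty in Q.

Let p = q·u^2 = 137. δp/p = √((1·δq/q)² + (2·δu/u)²) = √(0.00219 + 0.0130) = 0.123, so δp = 16.9.
Q = p − s + x: δQ = √(δp² + δs² + δx²) = √(284 + 10.2 + 60.8) = 18.9

18.9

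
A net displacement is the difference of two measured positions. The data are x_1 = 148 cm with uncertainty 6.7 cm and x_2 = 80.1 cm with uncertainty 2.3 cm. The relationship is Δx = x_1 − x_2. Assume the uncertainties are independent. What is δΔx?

Sums and differences: (δΔx)² = Σ (cᵢ δxᵢ)².
  (δx_1)² = 44.9;  (δx_2)² = 5.29
δΔx = √(50.2) = 7.08 cm

7.08 cm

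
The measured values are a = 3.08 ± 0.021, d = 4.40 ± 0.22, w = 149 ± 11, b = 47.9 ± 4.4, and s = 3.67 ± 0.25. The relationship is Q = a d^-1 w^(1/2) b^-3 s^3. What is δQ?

0.00134

Q is a product of powers, so relative uncertainties combine in quadrature:
  (1·δa/a)² = (1×0.00682)² = 4.65e-05;  (-1·δd/d)² = (-1×0.0500)² = 0.00250;  (½·δw/w)² = (0.5×0.0738)² = 0.00136;  (-3·δb/b)² = (-3×0.0919)² = 0.0759;  (3·δs/s)² = (3×0.0681)² = 0.0418
δQ/Q = √(0.122) = 0.349
Q = 0.00384, so δQ = 0.349 × 0.00384 = 0.00134.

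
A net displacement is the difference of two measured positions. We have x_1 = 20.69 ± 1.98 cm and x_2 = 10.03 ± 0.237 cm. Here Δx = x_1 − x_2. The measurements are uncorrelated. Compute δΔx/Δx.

0.187

Each term contributes (cᵢ δxᵢ)² to (δΔx)²:
  (δx_1)² = 3.92;  (δx_2)² = 0.0562
δΔx = √(3.98) = 1.99 cm
Δx = 10.66 cm, so δΔx/Δx = 1.99/10.66 = 0.187.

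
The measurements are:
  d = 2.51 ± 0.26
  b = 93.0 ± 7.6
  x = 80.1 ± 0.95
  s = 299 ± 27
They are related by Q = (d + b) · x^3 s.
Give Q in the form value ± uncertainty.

(1.47 ± 0.184) × 10^10

Let u = d + b = 95.5. δu = √(δd² + δb²) = √(0.0676 + 57.8) = 7.60, so δu/u = 0.0796.
Q is then a monomial in u, x, s:
δQ/Q = √((δu/u)² + (3·δx/x)² + (1·δs/s)²) = √(0.00634 + 0.00127 + 0.00815) = 0.126
Q = 1.47e+10, so δQ = 0.126 × 1.47e+10 = 1.84e+09.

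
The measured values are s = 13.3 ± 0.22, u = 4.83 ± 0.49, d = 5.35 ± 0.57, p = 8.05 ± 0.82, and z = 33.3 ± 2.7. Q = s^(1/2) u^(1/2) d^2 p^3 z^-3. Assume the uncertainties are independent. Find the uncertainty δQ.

Products/powers → add relative errors in quadrature, weighted by exponent:
  (½·δs/s)² = (0.5×0.0165)² = 6.84e-05;  (½·δu/u)² = (0.5×0.101)² = 0.00257;  (2·δd/d)² = (2×0.107)² = 0.0454;  (3·δp/p)² = (3×0.102)² = 0.0934;  (-3·δz/z)² = (-3×0.0811)² = 0.0592
δQ/Q = √(0.201) = 0.448
Q = 3.24, so δQ = 0.448 × 3.24 = 1.45.

1.45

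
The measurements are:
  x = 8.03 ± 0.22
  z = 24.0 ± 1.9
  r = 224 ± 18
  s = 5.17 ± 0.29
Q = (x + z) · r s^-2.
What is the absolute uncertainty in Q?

Let u = x + z = 32.0. δu = √(δx² + δz²) = √(0.0484 + 3.61) = 1.91, so δu/u = 0.0597.
Q is then a monomial in u, r, s:
δQ/Q = √((δu/u)² + (1·δr/r)² + (-2·δs/s)²) = √(0.00357 + 0.00646 + 0.0126) = 0.150
Q = 268, so δQ = 0.150 × 268 = 40.4.

40.4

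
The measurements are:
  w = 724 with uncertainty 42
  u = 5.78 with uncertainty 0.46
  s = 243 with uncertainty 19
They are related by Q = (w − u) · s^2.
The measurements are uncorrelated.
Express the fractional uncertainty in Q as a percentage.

Let h = w − u = 718. δh = √(δw² + δu²) = √(1760 + 0.212) = 42.0, so δh/h = 0.0585.
Q is then a monomial in h, s:
δQ/Q = √((δh/h)² + (2·δs/s)²) = √(0.00342 + 0.0245) = 0.167

16.7%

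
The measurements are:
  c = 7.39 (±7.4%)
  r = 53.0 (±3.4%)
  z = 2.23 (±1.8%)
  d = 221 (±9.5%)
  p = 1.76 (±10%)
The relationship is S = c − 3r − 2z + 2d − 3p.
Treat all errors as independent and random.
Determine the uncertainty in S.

Sums and differences: (δS)² = Σ (cᵢ δxᵢ)².
  (δc)² = 0.299;  (3·δr)² = 29.2;  (2·δz)² = 0.00644;  (2·δd)² = 1760;  (3·δp)² = 0.279
δS = √(1790) = 42.3

42.3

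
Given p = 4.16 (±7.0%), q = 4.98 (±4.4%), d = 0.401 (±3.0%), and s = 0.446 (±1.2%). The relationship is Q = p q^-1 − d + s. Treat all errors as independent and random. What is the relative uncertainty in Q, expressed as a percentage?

7.99%

Let w = p·q^-1 = 0.835. δw/w = √((1·δp/p)² + (-1·δq/q)²) = √(0.00490 + 0.00194) = 0.0827, so δw = 0.0691.
Q = w − d + s: δQ = √(δw² + δd² + δs²) = √(0.00477 + 0.000145 + 2.86e-05) = 0.0703
Q = 0.880, so δQ/Q = 0.0703/0.880 = 0.0799.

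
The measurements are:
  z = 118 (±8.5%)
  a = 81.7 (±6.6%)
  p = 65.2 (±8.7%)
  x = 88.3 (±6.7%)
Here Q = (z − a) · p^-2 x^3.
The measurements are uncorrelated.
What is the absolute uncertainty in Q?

Let u = z − a = 36.3. δu = √(δz² + δa²) = √(101 + 29.1) = 11.4, so δu/u = 0.314.
Q is then a monomial in u, p, x:
δQ/Q = √((δu/u)² + (-2·δp/p)² + (3·δx/x)²) = √(0.0984 + 0.0303 + 0.0404) = 0.411
Q = 5880, so δQ = 0.411 × 5880 = 2420.

2420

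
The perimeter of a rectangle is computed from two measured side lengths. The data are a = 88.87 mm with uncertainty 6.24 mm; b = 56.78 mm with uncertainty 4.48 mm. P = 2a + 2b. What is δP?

15.4 mm

Each term contributes (cᵢ δxᵢ)² to (δP)²:
  (2·δa)² = 156;  (2·δb)² = 80.3
δP = √(236) = 15.4 mm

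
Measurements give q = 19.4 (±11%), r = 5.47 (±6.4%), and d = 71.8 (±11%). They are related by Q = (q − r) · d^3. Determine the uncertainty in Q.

1.88e+06

Let u = q − r = 13.9. δu = √(δq² + δr²) = √(4.55 + 0.123) = 2.16, so δu/u = 0.155.
Q is then a monomial in u, d:
δQ/Q = √((δu/u)² + (3·δd/d)²) = √(0.0241 + 0.109) = 0.365
Q = 5.16e+06, so δQ = 0.365 × 5.16e+06 = 1.88e+06.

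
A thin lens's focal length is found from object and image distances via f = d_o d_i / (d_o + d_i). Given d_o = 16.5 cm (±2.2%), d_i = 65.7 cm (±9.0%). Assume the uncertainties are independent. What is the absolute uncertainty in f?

0.332 cm

∂f/∂d_o = (d_i/(d_o+d_i))² = 0.639;  ∂f/∂d_i = (d_o/(d_o+d_i))² = 0.0403
δf = √((∂f/∂d_o · δd_o)² + (∂f/∂d_i · δd_i)²) = √(0.0538 + 0.0568) = 0.332 cm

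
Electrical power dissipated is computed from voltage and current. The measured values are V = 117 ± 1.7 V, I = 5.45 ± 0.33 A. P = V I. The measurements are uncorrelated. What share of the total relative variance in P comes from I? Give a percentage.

94.6%

(δP/P)² = (1·δV/V)² + (1·δI/I)²
  V term: (1×0.0145)² = 0.000211
  I term: (1×0.0606)² = 0.00367
Total = 0.00388. Share from I = 0.00367/0.00388 = 0.946.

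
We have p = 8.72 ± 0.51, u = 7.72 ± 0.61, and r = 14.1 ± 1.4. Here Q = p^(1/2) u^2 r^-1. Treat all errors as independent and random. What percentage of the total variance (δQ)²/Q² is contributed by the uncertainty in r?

27.6%

(δQ/Q)² = (½·δp/p)² + (2·δu/u)² + (-1·δr/r)²
  p term: (0.5×0.0585)² = 0.000855
  u term: (2×0.0790)² = 0.0250
  r term: (-1×0.0993)² = 0.00986
Total = 0.0357. Share from r = 0.00986/0.0357 = 0.276.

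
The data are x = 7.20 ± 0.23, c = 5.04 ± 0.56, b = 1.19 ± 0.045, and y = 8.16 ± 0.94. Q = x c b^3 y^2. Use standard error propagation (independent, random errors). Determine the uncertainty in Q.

Q is a product of powers, so relative uncertainties combine in quadrature:
  (1·δx/x)² = (1×0.0319)² = 0.00102;  (1·δc/c)² = (1×0.111)² = 0.0123;  (3·δb/b)² = (3×0.0378)² = 0.0129;  (2·δy/y)² = (2×0.115)² = 0.0531
δQ/Q = √(0.0793) = 0.282
Q = 4070, so δQ = 0.282 × 4070 = 1150.

1150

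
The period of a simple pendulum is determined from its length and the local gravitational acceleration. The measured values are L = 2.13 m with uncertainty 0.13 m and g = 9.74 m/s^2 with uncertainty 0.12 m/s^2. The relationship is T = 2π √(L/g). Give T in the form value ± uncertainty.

Each factor contributes (exponent × relative error)² to (δT/T)²:
  (½·δL/L)² = (0.5×0.0610)² = 0.000931;  (−½·δg/g)² = (-0.5×0.0123)² = 3.79e-05
δT/T = √(0.000969) = 0.0311
T = 2.94 s, so δT = 0.0311 × 2.94 = 0.0915 s.

2.94 ± 0.0915 s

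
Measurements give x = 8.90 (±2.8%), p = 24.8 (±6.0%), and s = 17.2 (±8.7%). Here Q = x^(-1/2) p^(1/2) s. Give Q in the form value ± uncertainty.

28.7 ± 2.67

For a monomial Q ∝ x^(-1/2), p^(1/2), s, fractional errors add in quadrature:
  (−½·δx/x)² = (-0.5×0.0280)² = 0.000196;  (½·δp/p)² = (0.5×0.0600)² = 0.000900;  (1·δs/s)² = (1×0.0870)² = 0.00757
δQ/Q = √(0.00866) = 0.0931
Q = 28.7, so δQ = 0.0931 × 28.7 = 2.67.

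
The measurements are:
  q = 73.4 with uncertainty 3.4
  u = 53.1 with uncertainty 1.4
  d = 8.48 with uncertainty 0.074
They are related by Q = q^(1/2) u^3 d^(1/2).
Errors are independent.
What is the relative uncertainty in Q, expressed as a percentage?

8.25%

Q is a product of powers, so relative uncertainties combine in quadrature:
  (½·δq/q)² = (0.5×0.0463)² = 0.000536;  (3·δu/u)² = (3×0.0264)² = 0.00626;  (½·δd/d)² = (0.5×0.00873)² = 1.9e-05
δQ/Q = √(0.00681) = 0.0825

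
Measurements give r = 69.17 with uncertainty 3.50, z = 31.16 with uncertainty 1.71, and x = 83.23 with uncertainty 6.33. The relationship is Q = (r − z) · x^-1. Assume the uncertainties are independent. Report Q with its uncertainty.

Let u = r − z = 38.01. δu = √(δr² + δz²) = √(12.2 + 2.92) = 3.90, so δu/u = 0.102.
Q is then a monomial in u, x:
δQ/Q = √((δu/u)² + (-1·δx/x)²) = √(0.0105 + 0.00578) = 0.128
Q = 0.4567, so δQ = 0.128 × 0.4567 = 0.0583.

0.4567 ± 0.0583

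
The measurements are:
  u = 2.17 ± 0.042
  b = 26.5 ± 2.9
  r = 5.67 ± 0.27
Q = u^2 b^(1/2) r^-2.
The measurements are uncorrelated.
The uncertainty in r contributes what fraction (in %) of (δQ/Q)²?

66.9%

(δQ/Q)² = (2·δu/u)² + (½·δb/b)² + (-2·δr/r)²
  u term: (2×0.0194)² = 0.00150
  b term: (0.5×0.109)² = 0.00299
  r term: (-2×0.0476)² = 0.00907
Total = 0.0136. Share from r = 0.00907/0.0136 = 0.669.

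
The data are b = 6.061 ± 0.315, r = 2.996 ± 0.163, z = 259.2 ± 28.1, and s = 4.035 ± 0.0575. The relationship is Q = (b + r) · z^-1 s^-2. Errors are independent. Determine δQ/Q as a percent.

11.9%

Let u = b + r = 9.057. δu = √(δb² + δr²) = √(0.0992 + 0.0266) = 0.355, so δu/u = 0.0392.
Q is then a monomial in u, z, s:
δQ/Q = √((δu/u)² + (-1·δz/z)² + (-2·δs/s)²) = √(0.00153 + 0.0118 + 0.000812) = 0.119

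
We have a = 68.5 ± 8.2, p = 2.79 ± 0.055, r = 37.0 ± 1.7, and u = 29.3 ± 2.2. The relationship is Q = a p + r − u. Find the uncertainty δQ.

23.4

Let w = a·p = 191. δw/w = √((1·δa/a)² + (1·δp/p)²) = √(0.0143 + 0.000389) = 0.121, so δw = 23.2.
Q = w + r − u: δQ = √(δw² + δr² + δu²) = √(538 + 2.89 + 4.84) = 23.4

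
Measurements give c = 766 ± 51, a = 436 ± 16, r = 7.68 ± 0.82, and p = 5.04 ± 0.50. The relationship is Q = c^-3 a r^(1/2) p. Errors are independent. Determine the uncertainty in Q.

For a monomial Q ∝ c^-3, a, r^(1/2), p, fractional errors add in quadrature:
  (-3·δc/c)² = (-3×0.0666)² = 0.0399;  (1·δa/a)² = (1×0.0367)² = 0.00135;  (½·δr/r)² = (0.5×0.107)² = 0.00285;  (1·δp/p)² = (1×0.0992)² = 0.00984
δQ/Q = √(0.0539) = 0.232
Q = 1.35e-05, so δQ = 0.232 × 1.35e-05 = 3.15e-06.

3.15e-06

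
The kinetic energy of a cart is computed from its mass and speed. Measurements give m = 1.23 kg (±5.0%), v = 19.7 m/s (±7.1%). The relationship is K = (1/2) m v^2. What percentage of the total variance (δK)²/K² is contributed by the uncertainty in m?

(δK/K)² = (1·δm/m)² + (2·δv/v)²
  m term: (1×0.0500)² = 0.00250
  v term: (2×0.0710)² = 0.0202
Total = 0.0227. Share from m = 0.00250/0.0227 = 0.110.

11.0%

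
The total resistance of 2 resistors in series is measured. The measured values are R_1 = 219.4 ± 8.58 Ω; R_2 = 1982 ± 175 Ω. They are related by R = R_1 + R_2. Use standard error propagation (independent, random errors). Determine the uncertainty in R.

175 Ω

R is a linear combination, so absolute uncertainties add in quadrature:
  (δR_1)² = 73.6;  (δR_2)² = 30600
δR = √(30700) = 175 Ω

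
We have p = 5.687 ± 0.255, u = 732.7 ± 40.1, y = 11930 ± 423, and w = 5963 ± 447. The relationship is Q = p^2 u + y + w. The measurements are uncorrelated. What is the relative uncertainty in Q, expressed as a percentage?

6.17%

Let h = p^2·u = 23700. δh/h = √((2·δp/p)² + (1·δu/u)²) = √(0.00804 + 0.00300) = 0.105, so δh = 2490.
Q = h + y + w: δQ = √(δh² + δy² + δw²) = √(6.2e+06 + 1.79e+05 + 2e+05) = 2560
Q = 41590, so δQ/Q = 2560/41590 = 0.0617.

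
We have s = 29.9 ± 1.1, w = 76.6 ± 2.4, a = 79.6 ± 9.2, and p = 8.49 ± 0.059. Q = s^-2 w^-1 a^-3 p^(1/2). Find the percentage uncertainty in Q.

Q is a product of powers, so relative uncertainties combine in quadrature:
  (-2·δs/s)² = (-2×0.0368)² = 0.00541;  (-1·δw/w)² = (-1×0.0313)² = 0.000982;  (-3·δa/a)² = (-3×0.116)² = 0.120;  (½·δp/p)² = (0.5×0.00695)² = 1.21e-05
δQ/Q = √(0.127) = 0.356

35.6%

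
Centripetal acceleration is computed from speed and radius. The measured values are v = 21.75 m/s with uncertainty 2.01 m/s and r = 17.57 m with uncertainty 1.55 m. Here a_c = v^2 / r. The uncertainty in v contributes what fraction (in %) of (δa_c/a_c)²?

(δa_c/a_c)² = (2·δv/v)² + (-1·δr/r)²
  v term: (2×0.0924)² = 0.0342
  r term: (-1×0.0882)² = 0.00778
Total = 0.0419. Share from v = 0.0342/0.0419 = 0.814.

81.4%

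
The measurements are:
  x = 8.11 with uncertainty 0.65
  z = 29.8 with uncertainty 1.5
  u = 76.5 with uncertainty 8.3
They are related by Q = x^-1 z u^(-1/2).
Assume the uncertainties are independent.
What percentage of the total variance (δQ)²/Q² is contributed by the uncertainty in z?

21.3%

(δQ/Q)² = (-1·δx/x)² + (1·δz/z)² + (−½·δu/u)²
  x term: (-1×0.0801)² = 0.00642
  z term: (1×0.0503)² = 0.00253
  u term: (-0.5×0.108)² = 0.00294
Total = 0.0119. Share from z = 0.00253/0.0119 = 0.213.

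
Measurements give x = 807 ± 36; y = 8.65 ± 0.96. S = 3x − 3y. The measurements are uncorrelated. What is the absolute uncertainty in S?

S is a linear combination, so absolute uncertainties add in quadrature:
  (3·δx)² = 11700;  (3·δy)² = 8.29
δS = √(11700) = 108

108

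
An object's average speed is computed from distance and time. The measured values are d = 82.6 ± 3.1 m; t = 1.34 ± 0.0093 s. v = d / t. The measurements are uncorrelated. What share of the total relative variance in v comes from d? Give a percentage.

96.7%

(δv/v)² = (1·δd/d)² + (-1·δt/t)²
  d term: (1×0.0375)² = 0.00141
  t term: (-1×0.00694)² = 4.82e-05
Total = 0.00146. Share from d = 0.00141/0.00146 = 0.967.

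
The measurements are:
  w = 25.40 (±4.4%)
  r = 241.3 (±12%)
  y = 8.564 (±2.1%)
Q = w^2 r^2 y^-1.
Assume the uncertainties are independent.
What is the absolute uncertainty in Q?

1.13e+06

Q is a product of powers, so relative uncertainties combine in quadrature:
  (2·δw/w)² = (2×0.0440)² = 0.00774;  (2·δr/r)² = (2×0.120)² = 0.0576;  (-1·δy/y)² = (-1×0.0210)² = 0.000441
δQ/Q = √(0.0658) = 0.256
Q = 4.386e+06, so δQ = 0.256 × 4.386e+06 = 1.13e+06.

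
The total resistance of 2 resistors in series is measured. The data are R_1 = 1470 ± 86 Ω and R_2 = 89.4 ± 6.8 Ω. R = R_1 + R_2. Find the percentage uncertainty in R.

For a sum/difference, combine absolute errors in quadrature:
  (δR_1)² = 7400;  (δR_2)² = 46.2
δR = √(7440) = 86.3 Ω
R = 1560 Ω, so δR/R = 86.3/1560 = 0.0553.

5.53%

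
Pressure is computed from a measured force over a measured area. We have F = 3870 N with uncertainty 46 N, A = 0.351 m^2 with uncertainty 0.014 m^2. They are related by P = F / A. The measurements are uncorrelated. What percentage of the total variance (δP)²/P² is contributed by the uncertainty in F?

(δP/P)² = (1·δF/F)² + (-1·δA/A)²
  F term: (1×0.0119)² = 0.000141
  A term: (-1×0.0399)² = 0.00159
Total = 0.00173. Share from F = 0.000141/0.00173 = 0.0816.

8.16%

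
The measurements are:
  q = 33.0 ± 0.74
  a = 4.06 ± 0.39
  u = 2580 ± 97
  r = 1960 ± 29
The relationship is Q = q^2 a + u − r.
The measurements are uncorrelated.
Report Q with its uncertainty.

5040 ± 480

Let p = q^2·a = 4420. δp/p = √((2·δq/q)² + (1·δa/a)²) = √(0.00201 + 0.00923) = 0.106, so δp = 469.
Q = p + u − r: δQ = √(δp² + δu² + δr²) = √(2.2e+05 + 9410 + 841) = 480
Q = 5040.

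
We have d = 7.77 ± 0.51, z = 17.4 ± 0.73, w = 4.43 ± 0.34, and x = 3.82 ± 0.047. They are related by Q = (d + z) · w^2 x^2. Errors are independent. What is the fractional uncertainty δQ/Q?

0.159

Let u = d + z = 25.2. δu = √(δd² + δz²) = √(0.260 + 0.533) = 0.891, so δu/u = 0.0354.
Q is then a monomial in u, w, x:
δQ/Q = √((δu/u)² + (2·δw/w)² + (2·δx/x)²) = √(0.00125 + 0.0236 + 0.000606) = 0.159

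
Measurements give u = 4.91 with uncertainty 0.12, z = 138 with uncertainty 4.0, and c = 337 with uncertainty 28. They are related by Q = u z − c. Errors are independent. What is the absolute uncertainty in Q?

38.0

Let p = u·z = 678. δp/p = √((1·δu/u)² + (1·δz/z)²) = √(0.000597 + 0.000840) = 0.0379, so δp = 25.7.
Q = p − c: δQ = √(δp² + δc²) = √(660 + 784) = 38.0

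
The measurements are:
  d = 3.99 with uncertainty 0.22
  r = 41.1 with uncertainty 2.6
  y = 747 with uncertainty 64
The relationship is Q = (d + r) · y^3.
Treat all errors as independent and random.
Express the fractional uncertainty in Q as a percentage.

26.3%

Let u = d + r = 45.1. δu = √(δd² + δr²) = √(0.0484 + 6.76) = 2.61, so δu/u = 0.0579.
Q is then a monomial in u, y:
δQ/Q = √((δu/u)² + (3·δy/y)²) = √(0.00335 + 0.0661) = 0.263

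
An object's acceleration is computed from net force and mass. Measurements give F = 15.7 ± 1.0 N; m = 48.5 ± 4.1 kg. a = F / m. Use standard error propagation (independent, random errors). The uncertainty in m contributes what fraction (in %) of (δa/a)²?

63.8%

(δa/a)² = (1·δF/F)² + (-1·δm/m)²
  F term: (1×0.0637)² = 0.00406
  m term: (-1×0.0845)² = 0.00715
Total = 0.0112. Share from m = 0.00715/0.0112 = 0.638.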